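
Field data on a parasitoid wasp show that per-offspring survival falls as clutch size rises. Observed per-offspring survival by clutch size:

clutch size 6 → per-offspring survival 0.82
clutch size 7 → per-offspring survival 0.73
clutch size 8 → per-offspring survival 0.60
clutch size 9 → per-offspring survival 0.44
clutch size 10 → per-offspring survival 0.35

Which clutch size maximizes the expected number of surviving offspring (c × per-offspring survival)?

7

Expected surviving offspring = c × s(c):
  c=6: 6 × 0.82 = 4.920
  c=7: 7 × 0.73 = 5.110
  c=8: 8 × 0.60 = 4.800
  c=9: 9 × 0.44 = 3.960
  c=10: 10 × 0.35 = 3.500
Maximum at c = 7 (5.110 surviving offspring).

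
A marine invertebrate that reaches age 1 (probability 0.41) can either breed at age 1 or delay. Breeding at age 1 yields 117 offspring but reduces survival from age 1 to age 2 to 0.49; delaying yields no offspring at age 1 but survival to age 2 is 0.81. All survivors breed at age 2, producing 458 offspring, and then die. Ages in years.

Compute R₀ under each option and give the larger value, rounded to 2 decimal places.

breed at age 1: R₀ = 0.41 × (117 + 0.49 × 458) = 0.41 × 341.4200 = 139.9822
delay to age 2: R₀ = 0.41 × (0.81 × 458) = 0.41 × 370.9800 = 152.1018
Higher: delay to age 2 (152.1018).

152.10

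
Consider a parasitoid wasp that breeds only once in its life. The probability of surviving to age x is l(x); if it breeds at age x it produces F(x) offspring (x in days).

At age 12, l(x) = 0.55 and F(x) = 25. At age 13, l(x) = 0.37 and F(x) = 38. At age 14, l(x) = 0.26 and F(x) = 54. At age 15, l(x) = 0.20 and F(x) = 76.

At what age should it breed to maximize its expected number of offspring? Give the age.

Expected offspring if breeding at age x = l(x) × F(x):
  age 12: 0.55 × 25 = 13.750
  age 13: 0.37 × 38 = 14.060
  age 14: 0.26 × 54 = 14.040
  age 15: 0.20 × 76 = 15.200
Maximum at age 15 (15.200).

15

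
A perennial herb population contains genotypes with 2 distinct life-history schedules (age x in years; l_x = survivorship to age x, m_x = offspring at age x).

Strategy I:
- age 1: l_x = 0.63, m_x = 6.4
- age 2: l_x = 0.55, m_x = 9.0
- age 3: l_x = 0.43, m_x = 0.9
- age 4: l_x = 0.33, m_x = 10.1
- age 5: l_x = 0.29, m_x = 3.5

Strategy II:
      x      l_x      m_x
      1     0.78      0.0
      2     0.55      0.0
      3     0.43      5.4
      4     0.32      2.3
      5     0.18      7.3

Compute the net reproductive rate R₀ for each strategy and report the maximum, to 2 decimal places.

13.72

Strategy I: R₀ = 0.63×6.4 + 0.55×9.0 + 0.43×0.9 + 0.33×10.1 + 0.29×3.5 = 13.7170
Strategy II: R₀ = 0.78×0.0 + 0.55×0.0 + 0.43×5.4 + 0.32×2.3 + 0.18×7.3 = 4.3720
Highest R₀: strategy I with 13.7170.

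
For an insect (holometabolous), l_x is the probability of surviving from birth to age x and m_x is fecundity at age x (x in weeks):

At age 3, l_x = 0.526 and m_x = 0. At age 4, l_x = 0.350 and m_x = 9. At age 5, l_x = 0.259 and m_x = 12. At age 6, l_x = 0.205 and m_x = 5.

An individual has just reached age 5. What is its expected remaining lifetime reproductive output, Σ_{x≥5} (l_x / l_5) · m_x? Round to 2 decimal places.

15.96

l_5 = 0.259. Conditional survival from age 5 to x is l_x / l_5.
  x=5: (0.259/0.259) × 12 = 12.0000
  x=6: (0.205/0.259) × 5 = 3.9575
Sum = 12.0000 + 3.9575 = 15.9575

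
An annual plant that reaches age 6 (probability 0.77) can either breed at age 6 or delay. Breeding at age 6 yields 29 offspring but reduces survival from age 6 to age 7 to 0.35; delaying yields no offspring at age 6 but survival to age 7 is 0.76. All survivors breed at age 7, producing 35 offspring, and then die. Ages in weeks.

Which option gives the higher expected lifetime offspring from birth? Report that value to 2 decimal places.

breed at age 6: R₀ = 0.77 × (29 + 0.35 × 35) = 0.77 × 41.2500 = 31.7625
delay to age 7: R₀ = 0.77 × (0.76 × 35) = 0.77 × 26.6000 = 20.4820
Higher: breed at age 6 (31.7625).

31.76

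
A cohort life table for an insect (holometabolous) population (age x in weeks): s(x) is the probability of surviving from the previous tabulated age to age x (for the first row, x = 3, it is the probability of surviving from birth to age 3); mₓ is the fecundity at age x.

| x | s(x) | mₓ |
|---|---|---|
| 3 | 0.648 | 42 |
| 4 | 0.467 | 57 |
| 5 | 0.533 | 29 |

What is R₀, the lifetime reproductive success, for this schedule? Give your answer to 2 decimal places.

Survivorship from birth: l_x = s_3·s_4·…·s_x.
  l_3 = 0.64800
  l_4 = 0.30262
  l_5 = 0.16129
R₀ = Σ l_x mₓ:
  age 3: 0.64800 × 42 = 27.2160
  age 4: 0.30262 × 57 = 17.2493
  age 5: 0.16129 × 29 = 4.6774
R₀ = 27.2160 + 17.2493 + 4.6774 = 49.1427

49.14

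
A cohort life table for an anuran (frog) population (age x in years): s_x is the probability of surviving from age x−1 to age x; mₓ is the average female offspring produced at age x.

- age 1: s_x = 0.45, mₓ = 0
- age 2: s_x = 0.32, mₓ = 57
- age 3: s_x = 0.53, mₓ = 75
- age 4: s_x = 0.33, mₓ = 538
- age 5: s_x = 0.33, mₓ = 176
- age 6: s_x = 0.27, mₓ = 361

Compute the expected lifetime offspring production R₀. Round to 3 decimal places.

29.755

Survivorship from birth: l_x = s_1·s_2·…·s_x.
  l_1 = 0.45000
  l_2 = 0.14400
  l_3 = 0.07632
  l_4 = 0.02519
  l_5 = 0.00831
  l_6 = 0.00224
R₀ = Σ l_x mₓ:
  age 1: 0.45000 × 0 = 0.0000
  age 2: 0.14400 × 57 = 8.2080
  age 3: 0.07632 × 75 = 5.7240
  age 4: 0.02519 × 538 = 13.5522
  age 5: 0.00831 × 176 = 1.4626
  age 6: 0.00224 × 361 = 0.8086
R₀ = 0.0000 + 8.2080 + 5.7240 + 13.5522 + 1.4626 + 0.8086 = 29.7554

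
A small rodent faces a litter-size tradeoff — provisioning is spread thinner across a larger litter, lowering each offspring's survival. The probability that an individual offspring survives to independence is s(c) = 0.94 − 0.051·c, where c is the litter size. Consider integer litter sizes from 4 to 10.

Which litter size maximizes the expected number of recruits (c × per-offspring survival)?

Expected recruits = c × s(c):
  c=4: 4 × 0.736 = 2.944
  c=5: 5 × 0.685 = 3.425
  c=6: 6 × 0.634 = 3.804
  c=7: 7 × 0.583 = 4.081
  c=8: 8 × 0.532 = 4.256
  c=9: 9 × 0.481 = 4.329
  c=10: 10 × 0.430 = 4.300
Maximum at c = 9 (4.329 recruits).

9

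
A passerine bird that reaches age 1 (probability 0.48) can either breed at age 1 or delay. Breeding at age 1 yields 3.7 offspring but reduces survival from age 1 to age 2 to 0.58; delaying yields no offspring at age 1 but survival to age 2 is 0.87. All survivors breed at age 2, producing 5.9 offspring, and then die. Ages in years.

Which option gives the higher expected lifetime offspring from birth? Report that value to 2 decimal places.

breed at age 1: R₀ = 0.48 × (3.7 + 0.58 × 5.9) = 0.48 × 7.1220 = 3.4186
delay to age 2: R₀ = 0.48 × (0.87 × 5.9) = 0.48 × 5.1330 = 2.4638
Higher: breed at age 1 (3.4186).

3.42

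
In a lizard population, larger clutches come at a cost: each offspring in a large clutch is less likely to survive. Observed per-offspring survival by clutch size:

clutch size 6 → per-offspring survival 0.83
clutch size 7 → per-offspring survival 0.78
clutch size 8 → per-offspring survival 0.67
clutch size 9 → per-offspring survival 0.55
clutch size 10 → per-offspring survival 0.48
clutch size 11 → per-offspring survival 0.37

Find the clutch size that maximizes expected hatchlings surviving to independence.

Expected hatchlings surviving to independence = c × s(c):
  c=6: 6 × 0.83 = 4.980
  c=7: 7 × 0.78 = 5.460
  c=8: 8 × 0.67 = 5.360
  c=9: 9 × 0.55 = 4.950
  c=10: 10 × 0.48 = 4.800
  c=11: 11 × 0.37 = 4.070
Maximum at c = 7 (5.460 hatchlings surviving to independence).

7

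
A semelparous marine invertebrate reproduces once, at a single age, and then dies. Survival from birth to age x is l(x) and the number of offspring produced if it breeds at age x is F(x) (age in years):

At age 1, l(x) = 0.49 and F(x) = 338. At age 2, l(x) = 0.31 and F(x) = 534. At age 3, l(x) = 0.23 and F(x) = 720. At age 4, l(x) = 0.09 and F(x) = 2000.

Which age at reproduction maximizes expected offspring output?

Expected offspring if breeding at age x = l(x) × F(x):
  age 1: 0.49 × 338 = 165.620
  age 2: 0.31 × 534 = 165.540
  age 3: 0.23 × 720 = 165.600
  age 4: 0.09 × 2000 = 180.000
Maximum at age 4 (180.000).

4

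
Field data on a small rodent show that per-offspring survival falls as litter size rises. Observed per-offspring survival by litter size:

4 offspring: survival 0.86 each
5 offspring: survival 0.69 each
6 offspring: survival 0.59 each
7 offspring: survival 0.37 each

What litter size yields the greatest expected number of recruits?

Expected recruits = c × s(c):
  c=4: 4 × 0.86 = 3.440
  c=5: 5 × 0.69 = 3.450
  c=6: 6 × 0.59 = 3.540
  c=7: 7 × 0.37 = 2.590
Maximum at c = 6 (3.540 recruits).

6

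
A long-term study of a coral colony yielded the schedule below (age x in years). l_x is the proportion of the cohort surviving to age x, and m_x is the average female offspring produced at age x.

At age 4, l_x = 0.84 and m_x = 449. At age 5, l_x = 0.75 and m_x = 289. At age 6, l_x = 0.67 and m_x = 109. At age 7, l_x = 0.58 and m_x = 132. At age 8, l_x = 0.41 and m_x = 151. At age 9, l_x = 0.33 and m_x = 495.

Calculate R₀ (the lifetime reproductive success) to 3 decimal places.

968.760

R₀ = Σ l_x m_x:
  age 4: 0.84 × 449 = 377.1600
  age 5: 0.75 × 289 = 216.7500
  age 6: 0.67 × 109 = 73.0300
  age 7: 0.58 × 132 = 76.5600
  age 8: 0.41 × 151 = 61.9100
  age 9: 0.33 × 495 = 163.3500
R₀ = 377.1600 + 216.7500 + 73.0300 + 76.5600 + 61.9100 + 163.3500 = 968.7600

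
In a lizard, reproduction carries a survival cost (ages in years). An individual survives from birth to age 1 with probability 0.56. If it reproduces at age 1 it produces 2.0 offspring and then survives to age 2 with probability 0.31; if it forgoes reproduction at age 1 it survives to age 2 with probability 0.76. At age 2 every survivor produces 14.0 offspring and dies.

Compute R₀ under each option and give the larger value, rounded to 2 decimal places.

5.96

breed at age 1: R₀ = 0.56 × (2.0 + 0.31 × 14.0) = 0.56 × 6.3400 = 3.5504
delay to age 2: R₀ = 0.56 × (0.76 × 14.0) = 0.56 × 10.6400 = 5.9584
Higher: delay to age 2 (5.9584).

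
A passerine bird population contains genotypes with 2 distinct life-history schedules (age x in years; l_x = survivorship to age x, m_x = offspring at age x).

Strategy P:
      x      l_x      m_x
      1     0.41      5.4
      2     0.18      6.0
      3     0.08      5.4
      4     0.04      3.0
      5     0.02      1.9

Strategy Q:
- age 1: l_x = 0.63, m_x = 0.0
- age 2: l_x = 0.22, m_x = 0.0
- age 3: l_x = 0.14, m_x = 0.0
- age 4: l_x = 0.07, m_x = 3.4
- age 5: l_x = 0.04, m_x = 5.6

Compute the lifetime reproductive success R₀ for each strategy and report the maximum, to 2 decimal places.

Strategy P: R₀ = 0.41×5.4 + 0.18×6.0 + 0.08×5.4 + 0.04×3.0 + 0.02×1.9 = 3.8840
Strategy Q: R₀ = 0.63×0.0 + 0.22×0.0 + 0.14×0.0 + 0.07×3.4 + 0.04×5.6 = 0.4620
Highest R₀: strategy P with 3.8840.

3.88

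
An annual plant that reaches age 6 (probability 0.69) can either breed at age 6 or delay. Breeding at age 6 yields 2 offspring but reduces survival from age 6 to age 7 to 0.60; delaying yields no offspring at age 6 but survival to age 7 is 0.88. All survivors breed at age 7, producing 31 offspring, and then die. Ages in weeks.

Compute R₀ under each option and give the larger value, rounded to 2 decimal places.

18.82

breed at age 6: R₀ = 0.69 × (2 + 0.60 × 31) = 0.69 × 20.6000 = 14.2140
delay to age 7: R₀ = 0.69 × (0.88 × 31) = 0.69 × 27.2800 = 18.8232
Higher: delay to age 7 (18.8232).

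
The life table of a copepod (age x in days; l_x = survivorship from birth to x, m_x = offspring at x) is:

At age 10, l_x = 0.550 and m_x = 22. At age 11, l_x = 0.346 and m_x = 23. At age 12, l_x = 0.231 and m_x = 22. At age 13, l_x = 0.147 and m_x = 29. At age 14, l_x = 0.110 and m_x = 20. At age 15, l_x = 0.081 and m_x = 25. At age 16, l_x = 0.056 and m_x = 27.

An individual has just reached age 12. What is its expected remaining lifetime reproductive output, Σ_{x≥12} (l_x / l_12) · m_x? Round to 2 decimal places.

65.29

l_12 = 0.231. Conditional survival from age 12 to x is l_x / l_12.
  x=12: (0.231/0.231) × 22 = 22.0000
  x=13: (0.147/0.231) × 29 = 18.4545
  x=14: (0.110/0.231) × 20 = 9.5238
  x=15: (0.081/0.231) × 25 = 8.7662
  x=16: (0.056/0.231) × 27 = 6.5455
Sum = 22.0000 + 18.4545 + 9.5238 + 8.7662 + 6.5455 = 65.2900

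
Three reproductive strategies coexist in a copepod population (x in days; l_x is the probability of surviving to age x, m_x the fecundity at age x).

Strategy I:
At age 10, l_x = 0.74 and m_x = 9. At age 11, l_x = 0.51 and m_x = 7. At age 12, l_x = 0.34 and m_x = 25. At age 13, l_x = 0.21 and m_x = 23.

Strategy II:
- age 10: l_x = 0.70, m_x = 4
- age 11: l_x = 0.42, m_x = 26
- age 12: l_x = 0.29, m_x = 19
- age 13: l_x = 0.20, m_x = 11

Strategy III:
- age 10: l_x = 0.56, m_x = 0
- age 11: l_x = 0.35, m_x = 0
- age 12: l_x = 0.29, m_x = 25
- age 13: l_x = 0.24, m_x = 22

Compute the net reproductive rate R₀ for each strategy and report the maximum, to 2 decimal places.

23.56

Strategy I: R₀ = 0.74×9 + 0.51×7 + 0.34×25 + 0.21×23 = 23.5600
Strategy II: R₀ = 0.70×4 + 0.42×26 + 0.29×19 + 0.20×11 = 21.4300
Strategy III: R₀ = 0.56×0 + 0.35×0 + 0.29×25 + 0.24×22 = 12.5300
Highest R₀: strategy I with 23.5600.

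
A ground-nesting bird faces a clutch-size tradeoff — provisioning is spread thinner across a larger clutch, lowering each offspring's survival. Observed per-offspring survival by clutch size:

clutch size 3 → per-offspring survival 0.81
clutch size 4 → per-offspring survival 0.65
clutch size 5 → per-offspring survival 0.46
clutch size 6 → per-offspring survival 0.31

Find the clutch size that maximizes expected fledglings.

Expected fledglings = c × s(c):
  c=3: 3 × 0.81 = 2.430
  c=4: 4 × 0.65 = 2.600
  c=5: 5 × 0.46 = 2.300
  c=6: 6 × 0.31 = 1.860
Maximum at c = 4 (2.600 fledglings).

4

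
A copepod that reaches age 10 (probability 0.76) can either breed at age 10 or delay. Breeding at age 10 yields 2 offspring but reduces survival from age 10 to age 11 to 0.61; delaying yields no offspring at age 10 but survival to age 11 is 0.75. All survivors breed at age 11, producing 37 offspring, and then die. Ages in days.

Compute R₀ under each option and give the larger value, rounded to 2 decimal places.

21.09

breed at age 10: R₀ = 0.76 × (2 + 0.61 × 37) = 0.76 × 24.5700 = 18.6732
delay to age 11: R₀ = 0.76 × (0.75 × 37) = 0.76 × 27.7500 = 21.0900
Higher: delay to age 11 (21.0900).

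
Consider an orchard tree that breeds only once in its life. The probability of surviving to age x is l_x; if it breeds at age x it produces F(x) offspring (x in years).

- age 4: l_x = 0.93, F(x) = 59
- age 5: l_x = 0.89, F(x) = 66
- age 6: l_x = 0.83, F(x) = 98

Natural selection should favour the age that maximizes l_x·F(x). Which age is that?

Expected offspring if breeding at age x = l_x × F(x):
  age 4: 0.93 × 59 = 54.870
  age 5: 0.89 × 66 = 58.740
  age 6: 0.83 × 98 = 81.340
Maximum at age 6 (81.340).

6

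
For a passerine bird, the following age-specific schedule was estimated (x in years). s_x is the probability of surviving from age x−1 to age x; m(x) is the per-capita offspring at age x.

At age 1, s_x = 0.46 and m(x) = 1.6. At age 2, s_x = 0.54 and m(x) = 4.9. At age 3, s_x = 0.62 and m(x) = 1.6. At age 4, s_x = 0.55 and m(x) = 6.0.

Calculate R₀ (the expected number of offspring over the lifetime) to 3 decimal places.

Survivorship from birth: l_x = s_1·s_2·…·s_x.
  l_1 = 0.46000
  l_2 = 0.24840
  l_3 = 0.15401
  l_4 = 0.08470
R₀ = Σ l_x m(x):
  age 1: 0.46000 × 1.6 = 0.7360
  age 2: 0.24840 × 4.9 = 1.2172
  age 3: 0.15401 × 1.6 = 0.2464
  age 4: 0.08470 × 6.0 = 0.5082
R₀ = 0.7360 + 1.2172 + 0.2464 + 0.5082 = 2.7078

2.708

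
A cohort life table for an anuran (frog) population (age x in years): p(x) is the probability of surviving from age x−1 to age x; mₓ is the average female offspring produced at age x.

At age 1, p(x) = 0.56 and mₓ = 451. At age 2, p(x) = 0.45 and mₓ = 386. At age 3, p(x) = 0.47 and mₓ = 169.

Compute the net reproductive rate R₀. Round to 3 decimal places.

369.848

Survivorship from birth: l_x = p_1·p_2·…·p_x.
  l_1 = 0.56000
  l_2 = 0.25200
  l_3 = 0.11844
R₀ = Σ l_x mₓ:
  age 1: 0.56000 × 451 = 252.5600
  age 2: 0.25200 × 386 = 97.2720
  age 3: 0.11844 × 169 = 20.0164
R₀ = 252.5600 + 97.2720 + 20.0164 = 369.8484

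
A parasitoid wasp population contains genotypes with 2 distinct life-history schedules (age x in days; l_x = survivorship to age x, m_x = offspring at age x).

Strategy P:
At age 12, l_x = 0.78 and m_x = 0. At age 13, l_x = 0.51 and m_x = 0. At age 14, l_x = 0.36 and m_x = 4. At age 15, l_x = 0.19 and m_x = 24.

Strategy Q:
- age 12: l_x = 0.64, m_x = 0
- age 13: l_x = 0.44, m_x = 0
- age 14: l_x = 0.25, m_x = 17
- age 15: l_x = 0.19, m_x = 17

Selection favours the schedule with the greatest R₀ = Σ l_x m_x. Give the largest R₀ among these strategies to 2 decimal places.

7.48

Strategy P: R₀ = 0.78×0 + 0.51×0 + 0.36×4 + 0.19×24 = 6.0000
Strategy Q: R₀ = 0.64×0 + 0.44×0 + 0.25×17 + 0.19×17 = 7.4800
Highest R₀: strategy Q with 7.4800.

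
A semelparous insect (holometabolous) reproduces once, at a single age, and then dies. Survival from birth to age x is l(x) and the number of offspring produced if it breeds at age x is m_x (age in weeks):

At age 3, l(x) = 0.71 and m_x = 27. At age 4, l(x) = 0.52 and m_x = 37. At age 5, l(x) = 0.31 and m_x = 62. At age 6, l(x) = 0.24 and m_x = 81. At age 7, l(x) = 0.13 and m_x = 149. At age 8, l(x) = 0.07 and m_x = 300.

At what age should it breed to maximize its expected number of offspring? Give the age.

8

Expected offspring if breeding at age x = l(x) × m_x:
  age 3: 0.71 × 27 = 19.170
  age 4: 0.52 × 37 = 19.240
  age 5: 0.31 × 62 = 19.220
  age 6: 0.24 × 81 = 19.440
  age 7: 0.13 × 149 = 19.370
  age 8: 0.07 × 300 = 21.000
Maximum at age 8 (21.000).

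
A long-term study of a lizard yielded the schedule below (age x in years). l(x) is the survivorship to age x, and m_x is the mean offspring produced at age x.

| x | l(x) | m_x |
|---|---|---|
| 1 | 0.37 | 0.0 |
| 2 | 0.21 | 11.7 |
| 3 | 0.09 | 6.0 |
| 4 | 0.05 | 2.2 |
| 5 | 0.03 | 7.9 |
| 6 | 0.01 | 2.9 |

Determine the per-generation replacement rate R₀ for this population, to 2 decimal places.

3.37

R₀ = Σ l(x) m_x:
  age 1: 0.37 × 0.0 = 0.0000
  age 2: 0.21 × 11.7 = 2.4570
  age 3: 0.09 × 6.0 = 0.5400
  age 4: 0.05 × 2.2 = 0.1100
  age 5: 0.03 × 7.9 = 0.2370
  age 6: 0.01 × 2.9 = 0.0290
R₀ = 0.0000 + 2.4570 + 0.5400 + 0.1100 + 0.2370 + 0.0290 = 3.3730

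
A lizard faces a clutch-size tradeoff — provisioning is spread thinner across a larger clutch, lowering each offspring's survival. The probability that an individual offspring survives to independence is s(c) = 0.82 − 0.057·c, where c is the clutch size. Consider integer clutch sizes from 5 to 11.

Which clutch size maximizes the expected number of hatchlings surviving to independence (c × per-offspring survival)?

7

Expected hatchlings surviving to independence = c × s(c):
  c=5: 5 × 0.535 = 2.675
  c=6: 6 × 0.478 = 2.868
  c=7: 7 × 0.421 = 2.947
  c=8: 8 × 0.364 = 2.912
  c=9: 9 × 0.307 = 2.763
  c=10: 10 × 0.250 = 2.500
  c=11: 11 × 0.193 = 2.123
Maximum at c = 7 (2.947 hatchlings surviving to independence).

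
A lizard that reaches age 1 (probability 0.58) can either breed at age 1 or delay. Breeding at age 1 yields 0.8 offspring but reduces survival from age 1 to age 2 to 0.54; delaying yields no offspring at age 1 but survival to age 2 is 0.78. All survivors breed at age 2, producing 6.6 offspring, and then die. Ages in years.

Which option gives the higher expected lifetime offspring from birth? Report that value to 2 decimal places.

breed at age 1: R₀ = 0.58 × (0.8 + 0.54 × 6.6) = 0.58 × 4.3640 = 2.5311
delay to age 2: R₀ = 0.58 × (0.78 × 6.6) = 0.58 × 5.1480 = 2.9858
Higher: delay to age 2 (2.9858).

2.99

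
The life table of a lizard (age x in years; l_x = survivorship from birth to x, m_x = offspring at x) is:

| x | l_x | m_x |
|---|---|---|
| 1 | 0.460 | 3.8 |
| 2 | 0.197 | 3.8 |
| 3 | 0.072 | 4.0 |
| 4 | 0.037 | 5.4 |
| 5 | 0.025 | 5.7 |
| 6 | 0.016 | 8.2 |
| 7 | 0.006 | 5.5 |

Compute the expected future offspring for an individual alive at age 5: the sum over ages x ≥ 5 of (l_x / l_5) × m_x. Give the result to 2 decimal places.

l_5 = 0.025. Conditional survival from age 5 to x is l_x / l_5.
  x=5: (0.025/0.025) × 5.7 = 5.7000
  x=6: (0.016/0.025) × 8.2 = 5.2480
  x=7: (0.006/0.025) × 5.5 = 1.3200
Sum = 5.7000 + 5.2480 + 1.3200 = 12.2680

12.27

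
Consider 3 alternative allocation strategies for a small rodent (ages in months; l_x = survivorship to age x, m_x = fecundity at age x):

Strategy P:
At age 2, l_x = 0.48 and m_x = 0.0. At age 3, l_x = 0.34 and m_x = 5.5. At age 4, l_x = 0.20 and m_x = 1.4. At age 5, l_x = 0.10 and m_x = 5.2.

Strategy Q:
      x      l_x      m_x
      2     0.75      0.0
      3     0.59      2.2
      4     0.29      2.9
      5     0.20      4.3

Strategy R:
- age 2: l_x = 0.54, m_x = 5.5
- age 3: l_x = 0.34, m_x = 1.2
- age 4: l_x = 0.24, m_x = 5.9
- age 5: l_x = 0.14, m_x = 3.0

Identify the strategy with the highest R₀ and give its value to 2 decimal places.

5.21

Strategy P: R₀ = 0.48×0.0 + 0.34×5.5 + 0.20×1.4 + 0.10×5.2 = 2.6700
Strategy Q: R₀ = 0.75×0.0 + 0.59×2.2 + 0.29×2.9 + 0.20×4.3 = 2.9990
Strategy R: R₀ = 0.54×5.5 + 0.34×1.2 + 0.24×5.9 + 0.14×3.0 = 5.2140
Highest R₀: strategy R with 5.2140.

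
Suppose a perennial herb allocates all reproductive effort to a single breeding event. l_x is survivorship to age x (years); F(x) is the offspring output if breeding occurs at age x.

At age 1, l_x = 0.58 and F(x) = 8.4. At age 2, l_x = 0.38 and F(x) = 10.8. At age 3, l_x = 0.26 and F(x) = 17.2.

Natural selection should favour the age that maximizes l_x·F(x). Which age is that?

Expected offspring if breeding at age x = l_x × F(x):
  age 1: 0.58 × 8.4 = 4.872
  age 2: 0.38 × 10.8 = 4.104
  age 3: 0.26 × 17.2 = 4.472
Maximum at age 1 (4.872).

1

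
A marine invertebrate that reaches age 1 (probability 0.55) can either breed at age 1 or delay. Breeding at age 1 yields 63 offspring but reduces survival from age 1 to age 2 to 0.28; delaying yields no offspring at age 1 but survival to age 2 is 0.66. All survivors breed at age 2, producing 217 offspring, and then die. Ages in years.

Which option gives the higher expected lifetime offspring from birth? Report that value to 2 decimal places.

78.77

breed at age 1: R₀ = 0.55 × (63 + 0.28 × 217) = 0.55 × 123.7600 = 68.0680
delay to age 2: R₀ = 0.55 × (0.66 × 217) = 0.55 × 143.2200 = 78.7710
Higher: delay to age 2 (78.7710).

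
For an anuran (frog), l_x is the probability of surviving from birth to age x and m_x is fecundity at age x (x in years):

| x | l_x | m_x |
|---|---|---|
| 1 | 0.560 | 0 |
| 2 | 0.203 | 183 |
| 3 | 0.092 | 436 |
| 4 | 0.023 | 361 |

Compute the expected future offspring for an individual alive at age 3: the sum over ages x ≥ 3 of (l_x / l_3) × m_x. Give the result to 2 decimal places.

l_3 = 0.092. Conditional survival from age 3 to x is l_x / l_3.
  x=3: (0.092/0.092) × 436 = 436.0000
  x=4: (0.023/0.092) × 361 = 90.2500
Sum = 436.0000 + 90.2500 = 526.2500

526.25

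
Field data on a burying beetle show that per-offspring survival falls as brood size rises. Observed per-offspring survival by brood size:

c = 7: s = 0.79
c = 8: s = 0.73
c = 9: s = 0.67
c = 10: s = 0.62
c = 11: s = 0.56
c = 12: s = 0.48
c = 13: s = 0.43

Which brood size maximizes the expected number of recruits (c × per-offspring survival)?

10

Expected recruits = c × s(c):
  c=7: 7 × 0.79 = 5.530
  c=8: 8 × 0.73 = 5.840
  c=9: 9 × 0.67 = 6.030
  c=10: 10 × 0.62 = 6.200
  c=11: 11 × 0.56 = 6.160
  c=12: 12 × 0.48 = 5.760
  c=13: 13 × 0.43 = 5.590
Maximum at c = 10 (6.200 recruits).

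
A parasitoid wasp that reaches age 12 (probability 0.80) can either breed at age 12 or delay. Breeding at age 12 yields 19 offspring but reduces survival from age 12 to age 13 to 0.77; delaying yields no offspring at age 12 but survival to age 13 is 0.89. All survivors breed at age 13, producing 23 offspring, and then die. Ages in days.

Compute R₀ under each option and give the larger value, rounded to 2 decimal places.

breed at age 12: R₀ = 0.80 × (19 + 0.77 × 23) = 0.80 × 36.7100 = 29.3680
delay to age 13: R₀ = 0.80 × (0.89 × 23) = 0.80 × 20.4700 = 16.3760
Higher: breed at age 12 (29.3680).

29.37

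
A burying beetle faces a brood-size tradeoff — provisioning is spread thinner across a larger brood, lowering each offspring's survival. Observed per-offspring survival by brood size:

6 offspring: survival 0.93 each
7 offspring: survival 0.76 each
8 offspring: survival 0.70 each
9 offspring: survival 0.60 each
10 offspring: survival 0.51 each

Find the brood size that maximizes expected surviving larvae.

Expected surviving larvae = c × s(c):
  c=6: 6 × 0.93 = 5.580
  c=7: 7 × 0.76 = 5.320
  c=8: 8 × 0.70 = 5.600
  c=9: 9 × 0.60 = 5.400
  c=10: 10 × 0.51 = 5.100
Maximum at c = 8 (5.600 surviving larvae).

8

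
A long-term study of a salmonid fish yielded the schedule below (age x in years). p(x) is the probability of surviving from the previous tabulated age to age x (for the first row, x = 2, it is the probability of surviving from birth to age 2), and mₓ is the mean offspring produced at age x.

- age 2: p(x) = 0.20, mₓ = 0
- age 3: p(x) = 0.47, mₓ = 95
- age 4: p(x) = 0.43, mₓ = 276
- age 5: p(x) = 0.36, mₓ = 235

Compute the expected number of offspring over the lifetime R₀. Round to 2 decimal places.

Survivorship from birth: l_x = p_2·p_3·…·p_x.
  l_2 = 0.20000
  l_3 = 0.09400
  l_4 = 0.04042
  l_5 = 0.01455
R₀ = Σ l_x mₓ:
  age 2: 0.20000 × 0 = 0.0000
  age 3: 0.09400 × 95 = 8.9300
  age 4: 0.04042 × 276 = 11.1559
  age 5: 0.01455 × 235 = 3.4192
R₀ = 0.0000 + 8.9300 + 11.1559 + 3.4192 = 23.5052

23.51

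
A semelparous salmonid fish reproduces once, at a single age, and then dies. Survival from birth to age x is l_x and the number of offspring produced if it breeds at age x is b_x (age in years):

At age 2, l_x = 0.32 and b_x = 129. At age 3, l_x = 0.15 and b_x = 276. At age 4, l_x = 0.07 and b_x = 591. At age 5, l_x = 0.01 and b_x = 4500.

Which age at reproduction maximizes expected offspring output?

Expected offspring if breeding at age x = l_x × b_x:
  age 2: 0.32 × 129 = 41.280
  age 3: 0.15 × 276 = 41.400
  age 4: 0.07 × 591 = 41.370
  age 5: 0.01 × 4500 = 45.000
Maximum at age 5 (45.000).

5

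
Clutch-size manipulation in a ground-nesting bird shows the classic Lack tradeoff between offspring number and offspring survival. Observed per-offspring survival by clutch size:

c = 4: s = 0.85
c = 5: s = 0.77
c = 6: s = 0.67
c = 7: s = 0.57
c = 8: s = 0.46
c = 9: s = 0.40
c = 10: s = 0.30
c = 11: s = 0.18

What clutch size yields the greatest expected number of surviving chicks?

6

Expected surviving chicks = c × s(c):
  c=4: 4 × 0.85 = 3.400
  c=5: 5 × 0.77 = 3.850
  c=6: 6 × 0.67 = 4.020
  c=7: 7 × 0.57 = 3.990
  c=8: 8 × 0.46 = 3.680
  c=9: 9 × 0.40 = 3.600
  c=10: 10 × 0.30 = 3.000
  c=11: 11 × 0.18 = 1.980
Maximum at c = 6 (4.020 surviving chicks).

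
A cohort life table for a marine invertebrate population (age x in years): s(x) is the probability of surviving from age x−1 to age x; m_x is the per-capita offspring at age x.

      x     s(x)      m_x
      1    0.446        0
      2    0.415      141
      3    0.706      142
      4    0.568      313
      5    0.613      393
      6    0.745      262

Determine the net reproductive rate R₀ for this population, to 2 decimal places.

94.65

Survivorship from birth: l_x = s_1·s_2·…·s_x.
  l_1 = 0.44600
  l_2 = 0.18509
  l_3 = 0.13067
  l_4 = 0.07422
  l_5 = 0.04550
  l_6 = 0.03390
R₀ = Σ l_x m_x:
  age 1: 0.44600 × 0 = 0.0000
  age 2: 0.18509 × 141 = 26.0977
  age 3: 0.13067 × 142 = 18.5551
  age 4: 0.07422 × 313 = 23.2309
  age 5: 0.04550 × 393 = 17.8815
  age 6: 0.03390 × 262 = 8.8818
R₀ = 0.0000 + 26.0977 + 18.5551 + 23.2309 + 17.8815 + 8.8818 = 94.6470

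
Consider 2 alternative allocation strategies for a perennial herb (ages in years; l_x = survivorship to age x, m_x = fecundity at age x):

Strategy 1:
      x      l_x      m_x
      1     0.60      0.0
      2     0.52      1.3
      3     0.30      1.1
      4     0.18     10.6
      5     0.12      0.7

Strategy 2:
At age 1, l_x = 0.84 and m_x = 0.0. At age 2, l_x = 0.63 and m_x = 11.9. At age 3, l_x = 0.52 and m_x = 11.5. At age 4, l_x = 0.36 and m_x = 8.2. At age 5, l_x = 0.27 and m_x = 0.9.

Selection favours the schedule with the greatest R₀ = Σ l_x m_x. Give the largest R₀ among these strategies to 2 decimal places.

16.67

Strategy 1: R₀ = 0.60×0.0 + 0.52×1.3 + 0.30×1.1 + 0.18×10.6 + 0.12×0.7 = 2.9980
Strategy 2: R₀ = 0.84×0.0 + 0.63×11.9 + 0.52×11.5 + 0.36×8.2 + 0.27×0.9 = 16.6720
Highest R₀: strategy 2 with 16.6720.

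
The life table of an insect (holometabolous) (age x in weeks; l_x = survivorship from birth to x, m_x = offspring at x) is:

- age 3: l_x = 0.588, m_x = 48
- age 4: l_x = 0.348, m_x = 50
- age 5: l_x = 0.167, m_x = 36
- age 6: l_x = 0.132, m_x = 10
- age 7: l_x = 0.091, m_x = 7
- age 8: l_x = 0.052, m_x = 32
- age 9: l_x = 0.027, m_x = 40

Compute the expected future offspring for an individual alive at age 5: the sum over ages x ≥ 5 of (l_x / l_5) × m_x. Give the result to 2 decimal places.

l_5 = 0.167. Conditional survival from age 5 to x is l_x / l_5.
  x=5: (0.167/0.167) × 36 = 36.0000
  x=6: (0.132/0.167) × 10 = 7.9042
  x=7: (0.091/0.167) × 7 = 3.8144
  x=8: (0.052/0.167) × 32 = 9.9641
  x=9: (0.027/0.167) × 40 = 6.4671
Sum = 36.0000 + 7.9042 + 3.8144 + 9.9641 + 6.4671 = 64.1497

64.15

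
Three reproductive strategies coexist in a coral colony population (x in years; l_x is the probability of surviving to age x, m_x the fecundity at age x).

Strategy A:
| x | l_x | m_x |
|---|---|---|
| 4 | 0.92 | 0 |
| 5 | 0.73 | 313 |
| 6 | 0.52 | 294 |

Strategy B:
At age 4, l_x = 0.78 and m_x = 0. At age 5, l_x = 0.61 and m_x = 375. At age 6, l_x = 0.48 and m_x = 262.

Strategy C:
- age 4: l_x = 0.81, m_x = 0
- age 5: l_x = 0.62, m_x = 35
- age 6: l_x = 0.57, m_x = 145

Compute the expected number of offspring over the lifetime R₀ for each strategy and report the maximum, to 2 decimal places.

381.37

Strategy A: R₀ = 0.92×0 + 0.73×313 + 0.52×294 = 381.3700
Strategy B: R₀ = 0.78×0 + 0.61×375 + 0.48×262 = 354.5100
Strategy C: R₀ = 0.81×0 + 0.62×35 + 0.57×145 = 104.3500
Highest R₀: strategy A with 381.3700.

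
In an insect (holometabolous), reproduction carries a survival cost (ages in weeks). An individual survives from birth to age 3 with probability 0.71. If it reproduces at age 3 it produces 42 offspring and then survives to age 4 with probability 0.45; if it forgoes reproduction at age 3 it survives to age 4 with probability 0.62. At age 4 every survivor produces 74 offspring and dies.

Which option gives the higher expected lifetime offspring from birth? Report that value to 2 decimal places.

breed at age 3: R₀ = 0.71 × (42 + 0.45 × 74) = 0.71 × 75.3000 = 53.4630
delay to age 4: R₀ = 0.71 × (0.62 × 74) = 0.71 × 45.8800 = 32.5748
Higher: breed at age 3 (53.4630).

53.46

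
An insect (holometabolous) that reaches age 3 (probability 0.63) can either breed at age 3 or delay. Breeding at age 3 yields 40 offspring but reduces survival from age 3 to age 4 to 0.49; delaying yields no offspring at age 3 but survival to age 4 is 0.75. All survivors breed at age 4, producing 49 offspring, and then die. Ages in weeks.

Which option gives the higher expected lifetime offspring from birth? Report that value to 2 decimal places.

breed at age 3: R₀ = 0.63 × (40 + 0.49 × 49) = 0.63 × 64.0100 = 40.3263
delay to age 4: R₀ = 0.63 × (0.75 × 49) = 0.63 × 36.7500 = 23.1525
Higher: breed at age 3 (40.3263).

40.33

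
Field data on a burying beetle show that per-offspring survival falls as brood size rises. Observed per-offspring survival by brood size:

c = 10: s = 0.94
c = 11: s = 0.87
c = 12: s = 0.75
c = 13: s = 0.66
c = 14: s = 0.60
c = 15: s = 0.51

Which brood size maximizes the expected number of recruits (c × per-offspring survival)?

Expected recruits = c × s(c):
  c=10: 10 × 0.94 = 9.400
  c=11: 11 × 0.87 = 9.570
  c=12: 12 × 0.75 = 9.000
  c=13: 13 × 0.66 = 8.580
  c=14: 14 × 0.60 = 8.400
  c=15: 15 × 0.51 = 7.650
Maximum at c = 11 (9.570 recruits).

11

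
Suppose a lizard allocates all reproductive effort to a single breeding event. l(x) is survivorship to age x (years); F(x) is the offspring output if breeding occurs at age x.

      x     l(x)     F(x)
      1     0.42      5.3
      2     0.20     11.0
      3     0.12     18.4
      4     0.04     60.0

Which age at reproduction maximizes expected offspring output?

4

Expected offspring if breeding at age x = l(x) × F(x):
  age 1: 0.42 × 5.3 = 2.226
  age 2: 0.20 × 11.0 = 2.200
  age 3: 0.12 × 18.4 = 2.208
  age 4: 0.04 × 60.0 = 2.400
Maximum at age 4 (2.400).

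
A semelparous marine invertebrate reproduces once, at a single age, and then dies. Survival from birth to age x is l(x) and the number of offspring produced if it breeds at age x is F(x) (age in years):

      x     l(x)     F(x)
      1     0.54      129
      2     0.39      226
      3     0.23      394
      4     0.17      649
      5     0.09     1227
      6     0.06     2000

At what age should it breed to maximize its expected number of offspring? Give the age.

6

Expected offspring if breeding at age x = l(x) × F(x):
  age 1: 0.54 × 129 = 69.660
  age 2: 0.39 × 226 = 88.140
  age 3: 0.23 × 394 = 90.620
  age 4: 0.17 × 649 = 110.330
  age 5: 0.09 × 1227 = 110.430
  age 6: 0.06 × 2000 = 120.000
Maximum at age 6 (120.000).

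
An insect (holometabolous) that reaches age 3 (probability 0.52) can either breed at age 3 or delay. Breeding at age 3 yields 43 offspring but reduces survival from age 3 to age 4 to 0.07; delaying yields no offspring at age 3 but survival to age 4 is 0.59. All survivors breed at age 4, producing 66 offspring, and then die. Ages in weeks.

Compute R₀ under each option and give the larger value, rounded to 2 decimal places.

24.76

breed at age 3: R₀ = 0.52 × (43 + 0.07 × 66) = 0.52 × 47.6200 = 24.7624
delay to age 4: R₀ = 0.52 × (0.59 × 66) = 0.52 × 38.9400 = 20.2488
Higher: breed at age 3 (24.7624).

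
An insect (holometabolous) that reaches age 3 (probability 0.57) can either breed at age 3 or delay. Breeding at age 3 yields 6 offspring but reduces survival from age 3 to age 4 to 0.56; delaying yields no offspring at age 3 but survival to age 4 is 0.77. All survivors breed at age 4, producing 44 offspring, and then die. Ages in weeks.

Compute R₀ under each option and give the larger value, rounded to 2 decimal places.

breed at age 3: R₀ = 0.57 × (6 + 0.56 × 44) = 0.57 × 30.6400 = 17.4648
delay to age 4: R₀ = 0.57 × (0.77 × 44) = 0.57 × 33.8800 = 19.3116
Higher: delay to age 4 (19.3116).

19.31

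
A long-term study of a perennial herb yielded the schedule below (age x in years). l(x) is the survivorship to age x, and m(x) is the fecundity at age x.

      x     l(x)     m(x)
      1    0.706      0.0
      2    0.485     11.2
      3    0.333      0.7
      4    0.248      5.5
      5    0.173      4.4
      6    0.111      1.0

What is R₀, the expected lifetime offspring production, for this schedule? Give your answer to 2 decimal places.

R₀ = Σ l(x) m(x):
  age 1: 0.706 × 0.0 = 0.0000
  age 2: 0.485 × 11.2 = 5.4320
  age 3: 0.333 × 0.7 = 0.2331
  age 4: 0.248 × 5.5 = 1.3640
  age 5: 0.173 × 4.4 = 0.7612
  age 6: 0.111 × 1.0 = 0.1110
R₀ = 0.0000 + 5.4320 + 0.2331 + 1.3640 + 0.7612 + 0.1110 = 7.9013

7.90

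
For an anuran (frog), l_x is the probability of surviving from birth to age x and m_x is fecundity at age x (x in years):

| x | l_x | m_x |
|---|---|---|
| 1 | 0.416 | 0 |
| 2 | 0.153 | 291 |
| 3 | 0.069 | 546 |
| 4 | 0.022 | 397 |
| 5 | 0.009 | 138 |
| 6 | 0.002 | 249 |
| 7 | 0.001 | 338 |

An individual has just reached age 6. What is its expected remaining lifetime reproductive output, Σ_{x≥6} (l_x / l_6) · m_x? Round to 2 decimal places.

418.00

l_6 = 0.002. Conditional survival from age 6 to x is l_x / l_6.
  x=6: (0.002/0.002) × 249 = 249.0000
  x=7: (0.001/0.002) × 338 = 169.0000
Sum = 249.0000 + 169.0000 = 418.0000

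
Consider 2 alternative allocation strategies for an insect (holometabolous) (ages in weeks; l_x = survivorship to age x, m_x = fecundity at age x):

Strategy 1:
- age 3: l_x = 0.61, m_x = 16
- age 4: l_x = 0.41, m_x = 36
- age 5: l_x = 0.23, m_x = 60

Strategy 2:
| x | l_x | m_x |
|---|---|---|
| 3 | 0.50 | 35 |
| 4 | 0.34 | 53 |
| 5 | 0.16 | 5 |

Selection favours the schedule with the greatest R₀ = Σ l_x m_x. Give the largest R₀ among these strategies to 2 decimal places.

Strategy 1: R₀ = 0.61×16 + 0.41×36 + 0.23×60 = 38.3200
Strategy 2: R₀ = 0.50×35 + 0.34×53 + 0.16×5 = 36.3200
Highest R₀: strategy 1 with 38.3200.

38.32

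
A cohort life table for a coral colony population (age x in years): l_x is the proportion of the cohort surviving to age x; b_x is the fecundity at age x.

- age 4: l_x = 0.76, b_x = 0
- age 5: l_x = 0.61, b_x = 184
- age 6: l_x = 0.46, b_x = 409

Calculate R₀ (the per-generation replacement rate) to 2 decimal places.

300.38

R₀ = Σ l_x b_x:
  age 4: 0.76 × 0 = 0.0000
  age 5: 0.61 × 184 = 112.2400
  age 6: 0.46 × 409 = 188.1400
R₀ = 0.0000 + 112.2400 + 188.1400 = 300.3800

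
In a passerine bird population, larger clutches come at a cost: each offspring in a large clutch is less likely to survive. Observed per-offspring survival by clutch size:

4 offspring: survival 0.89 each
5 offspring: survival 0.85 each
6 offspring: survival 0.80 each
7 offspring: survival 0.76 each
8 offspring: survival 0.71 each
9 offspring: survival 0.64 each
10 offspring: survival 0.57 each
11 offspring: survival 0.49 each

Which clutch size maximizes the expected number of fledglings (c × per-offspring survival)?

9

Expected fledglings = c × s(c):
  c=4: 4 × 0.89 = 3.560
  c=5: 5 × 0.85 = 4.250
  c=6: 6 × 0.80 = 4.800
  c=7: 7 × 0.76 = 5.320
  c=8: 8 × 0.71 = 5.680
  c=9: 9 × 0.64 = 5.760
  c=10: 10 × 0.57 = 5.700
  c=11: 11 × 0.49 = 5.390
Maximum at c = 9 (5.760 fledglings).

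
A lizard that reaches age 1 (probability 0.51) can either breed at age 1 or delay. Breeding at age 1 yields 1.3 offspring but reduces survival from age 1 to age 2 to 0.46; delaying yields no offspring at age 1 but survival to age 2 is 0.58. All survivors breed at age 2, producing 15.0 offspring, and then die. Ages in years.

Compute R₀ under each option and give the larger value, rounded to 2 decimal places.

breed at age 1: R₀ = 0.51 × (1.3 + 0.46 × 15.0) = 0.51 × 8.2000 = 4.1820
delay to age 2: R₀ = 0.51 × (0.58 × 15.0) = 0.51 × 8.7000 = 4.4370
Higher: delay to age 2 (4.4370).

4.44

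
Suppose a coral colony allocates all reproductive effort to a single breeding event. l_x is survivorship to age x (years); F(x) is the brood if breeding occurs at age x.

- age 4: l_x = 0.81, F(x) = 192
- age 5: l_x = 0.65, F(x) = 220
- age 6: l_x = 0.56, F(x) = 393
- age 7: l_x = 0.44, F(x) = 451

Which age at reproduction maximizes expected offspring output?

Expected offspring if breeding at age x = l_x × F(x):
  age 4: 0.81 × 192 = 155.520
  age 5: 0.65 × 220 = 143.000
  age 6: 0.56 × 393 = 220.080
  age 7: 0.44 × 451 = 198.440
Maximum at age 6 (220.080).

6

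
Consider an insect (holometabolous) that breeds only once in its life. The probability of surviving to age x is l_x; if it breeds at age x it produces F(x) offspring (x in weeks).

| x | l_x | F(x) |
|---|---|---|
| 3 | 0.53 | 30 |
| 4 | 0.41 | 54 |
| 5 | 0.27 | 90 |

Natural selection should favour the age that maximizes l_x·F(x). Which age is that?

Expected offspring if breeding at age x = l_x × F(x):
  age 3: 0.53 × 30 = 15.900
  age 4: 0.41 × 54 = 22.140
  age 5: 0.27 × 90 = 24.300
Maximum at age 5 (24.300).

5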